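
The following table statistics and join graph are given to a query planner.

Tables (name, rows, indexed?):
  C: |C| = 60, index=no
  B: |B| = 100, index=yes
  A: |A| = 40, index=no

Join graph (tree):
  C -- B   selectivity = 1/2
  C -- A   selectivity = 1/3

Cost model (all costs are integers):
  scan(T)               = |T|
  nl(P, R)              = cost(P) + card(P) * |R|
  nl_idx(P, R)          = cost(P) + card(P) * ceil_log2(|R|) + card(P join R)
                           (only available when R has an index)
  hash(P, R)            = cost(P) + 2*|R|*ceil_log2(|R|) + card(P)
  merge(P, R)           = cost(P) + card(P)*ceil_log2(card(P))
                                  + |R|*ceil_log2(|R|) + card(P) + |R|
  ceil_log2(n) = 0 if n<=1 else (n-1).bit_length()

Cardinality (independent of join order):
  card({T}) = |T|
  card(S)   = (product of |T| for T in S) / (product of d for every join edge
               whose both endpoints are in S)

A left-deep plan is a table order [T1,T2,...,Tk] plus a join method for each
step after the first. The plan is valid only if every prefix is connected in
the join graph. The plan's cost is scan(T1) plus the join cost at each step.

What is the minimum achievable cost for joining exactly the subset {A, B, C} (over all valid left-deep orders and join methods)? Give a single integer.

2800

Selinger DP over subsets of {A,B,C}:
  {C}: scan cost=60, card=60
  {B}: scan cost=100, card=100
  {A}: scan cost=40, card=40
  {BC}: card=3000; try (C,hash)→920, (B,merge)→1280, (C,merge)→1320, (B,hash)→1520, (B,nl_idx)→3480, (B,nl)→6060 …(+1); best=920 via (C,hash)
  {AC}: card=800; try (A,hash)→600, (C,merge)→740, (A,merge)→760, (C,hash)→800, (C,nl)→2440, (A,nl)→2460; best=600 via (A,hash)
  {ABC}: card=40000; try (B,hash)→2800, (A,hash)→4400, (B,merge)→10200, (A,merge)→40200, (B,nl_idx)→46200, (B,nl)→80600 …(+1); best=2800 via (B,hash)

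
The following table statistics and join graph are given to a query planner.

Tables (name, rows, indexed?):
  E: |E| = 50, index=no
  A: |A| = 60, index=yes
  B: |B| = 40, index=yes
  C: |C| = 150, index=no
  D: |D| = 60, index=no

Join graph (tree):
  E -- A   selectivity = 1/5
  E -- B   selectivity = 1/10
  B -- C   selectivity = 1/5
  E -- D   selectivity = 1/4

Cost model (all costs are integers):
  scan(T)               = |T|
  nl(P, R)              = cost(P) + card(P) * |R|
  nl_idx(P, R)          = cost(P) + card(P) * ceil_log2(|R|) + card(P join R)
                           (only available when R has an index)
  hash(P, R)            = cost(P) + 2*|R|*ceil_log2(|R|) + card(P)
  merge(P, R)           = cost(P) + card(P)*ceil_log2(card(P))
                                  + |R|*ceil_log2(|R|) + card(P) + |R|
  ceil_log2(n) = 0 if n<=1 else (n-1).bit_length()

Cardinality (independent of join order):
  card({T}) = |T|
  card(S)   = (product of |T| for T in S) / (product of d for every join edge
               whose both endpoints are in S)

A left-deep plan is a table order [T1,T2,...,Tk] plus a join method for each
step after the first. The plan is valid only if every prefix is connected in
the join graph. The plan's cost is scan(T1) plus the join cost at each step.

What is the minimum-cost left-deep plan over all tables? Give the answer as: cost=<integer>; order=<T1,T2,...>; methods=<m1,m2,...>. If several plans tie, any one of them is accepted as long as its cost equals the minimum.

Selinger DP (subsets sized 1..n):
  {E}: scan cost=50, card=50
  {A}: scan cost=60, card=60
  {B}: scan cost=40, card=40
  {C}: scan cost=150, card=150
  {D}: scan cost=60, card=60
  {AE}: card=600; try (E,hash)→720, (A,hash)→820, (A,merge)→820, (E,merge)→830, (A,nl_idx)→950, (A,nl)→3050 …(+1); best=720 via (E,hash)
  {BE}: card=200; try (B,nl_idx)→550, (B,hash)→580, (E,merge)→670, (E,hash)→680, (B,merge)→680, (E,nl)→2040 …(+1); best=550 via (B,nl_idx)
  {DE}: card=750; try (E,hash)→720, (D,hash)→820, (D,merge)→820, (E,merge)→830, (D,nl)→3050, (E,nl)→3060; best=720 via (E,hash)
  {BC}: card=1200; try (B,hash)→780, (C,merge)→1670, (B,merge)→1780, (B,nl_idx)→2250, (C,hash)→2480, (C,nl)→6040 …(+1); best=780 via (B,hash)
  {ABE}: card=2400; try (A,hash)→1470, (B,hash)→1800, (A,merge)→2770, (A,nl_idx)→4150, (B,nl_idx)→6720, (B,merge)→7600 …(+2); best=1470 via (A,hash)
  {ADE}: card=9000; try (D,hash)→2040, (A,hash)→2190, (D,merge)→7740, (A,merge)→9390, (A,nl_idx)→14220, (D,nl)→36720 …(+1); best=2040 via (D,hash)
  {BCE}: card=6000; try (E,hash)→2580, (C,hash)→3150, (C,merge)→3700, (E,merge)→15530, (C,nl)→30550, (E,nl)→60780; best=2580 via (E,hash)
  {BDE}: card=3000; try (D,hash)→1470, (B,hash)→1950, (D,merge)→2770, (B,nl_idx)→8220, (B,merge)→9250, (D,nl)→12550 …(+1); best=1470 via (D,hash)
  {ABCE}: card=72000; try (C,hash)→6270, (A,hash)→9300, (C,merge)→34020, (A,merge)→87000, (A,nl_idx)→110580, (C,nl)→361470 …(+1); best=6270 via (C,hash)
  {ABDE}: card=36000; try (D,hash)→4590, (A,hash)→5190, (B,hash)→11520, (D,merge)→33090, (A,merge)→40890, (A,nl_idx)→55470 …(+5); best=4590 via (D,hash)
  {BCDE}: card=90000; try (C,hash)→6870, (D,hash)→9300, (C,merge)→41820, (D,merge)→87000, (D,nl)→362580, (C,nl)→451470; best=6870 via (C,hash)
  {ABCDE}: card=1080000; try (C,hash)→42990, (D,hash)→78990, (A,hash)→97590, (C,merge)→617940, (D,merge)→1302690, (A,nl_idx)→1626870 …(+4); best=42990 via (C,hash)

cost=42990; order=E,B,A,D,C; methods=nl_idx,hash,hash,hash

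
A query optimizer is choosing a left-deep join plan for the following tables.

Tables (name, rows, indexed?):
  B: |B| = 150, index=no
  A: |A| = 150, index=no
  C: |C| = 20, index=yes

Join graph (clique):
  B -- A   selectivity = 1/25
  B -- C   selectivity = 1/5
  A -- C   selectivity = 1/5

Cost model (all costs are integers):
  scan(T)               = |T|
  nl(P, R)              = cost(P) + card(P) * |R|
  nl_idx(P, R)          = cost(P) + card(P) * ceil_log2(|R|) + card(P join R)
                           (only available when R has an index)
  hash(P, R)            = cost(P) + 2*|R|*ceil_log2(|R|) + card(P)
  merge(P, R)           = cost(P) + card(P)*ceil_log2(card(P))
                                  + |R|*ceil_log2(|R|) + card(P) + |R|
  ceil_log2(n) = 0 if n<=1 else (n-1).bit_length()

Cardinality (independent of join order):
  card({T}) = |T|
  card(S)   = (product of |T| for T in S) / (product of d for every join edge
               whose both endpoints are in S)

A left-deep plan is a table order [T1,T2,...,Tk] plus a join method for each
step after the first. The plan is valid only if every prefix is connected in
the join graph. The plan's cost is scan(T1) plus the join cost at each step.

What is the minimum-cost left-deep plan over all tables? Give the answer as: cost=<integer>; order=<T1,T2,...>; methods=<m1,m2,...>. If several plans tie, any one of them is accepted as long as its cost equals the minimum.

Selinger DP (subsets sized 1..n):
  {B}: scan cost=150, card=150
  {A}: scan cost=150, card=150
  {C}: scan cost=20, card=20
  {AB}: card=900; try (B,hash)→2700, (A,hash)→2700, (B,merge)→2850, (A,merge)→2850, (B,nl)→22650, (A,nl)→22650; best=2700 via (B,hash)
  {BC}: card=600; try (C,hash)→500, (B,merge)→1490, (C,nl_idx)→1500, (C,merge)→1620, (B,hash)→2440, (B,nl)→3020 …(+1); best=500 via (C,hash)
  {AC}: card=600; try (C,hash)→500, (A,merge)→1490, (C,nl_idx)→1500, (C,merge)→1620, (A,hash)→2440, (A,nl)→3020 …(+1); best=500 via (C,hash)
  {ABC}: card=720; try (B,hash)→3500, (A,hash)→3500, (C,hash)→3800, (C,nl_idx)→7920, (B,merge)→8450, (A,merge)→8450 …(+4); best=3500 via (B,hash)

cost=3500; order=A,C,B; methods=hash,hash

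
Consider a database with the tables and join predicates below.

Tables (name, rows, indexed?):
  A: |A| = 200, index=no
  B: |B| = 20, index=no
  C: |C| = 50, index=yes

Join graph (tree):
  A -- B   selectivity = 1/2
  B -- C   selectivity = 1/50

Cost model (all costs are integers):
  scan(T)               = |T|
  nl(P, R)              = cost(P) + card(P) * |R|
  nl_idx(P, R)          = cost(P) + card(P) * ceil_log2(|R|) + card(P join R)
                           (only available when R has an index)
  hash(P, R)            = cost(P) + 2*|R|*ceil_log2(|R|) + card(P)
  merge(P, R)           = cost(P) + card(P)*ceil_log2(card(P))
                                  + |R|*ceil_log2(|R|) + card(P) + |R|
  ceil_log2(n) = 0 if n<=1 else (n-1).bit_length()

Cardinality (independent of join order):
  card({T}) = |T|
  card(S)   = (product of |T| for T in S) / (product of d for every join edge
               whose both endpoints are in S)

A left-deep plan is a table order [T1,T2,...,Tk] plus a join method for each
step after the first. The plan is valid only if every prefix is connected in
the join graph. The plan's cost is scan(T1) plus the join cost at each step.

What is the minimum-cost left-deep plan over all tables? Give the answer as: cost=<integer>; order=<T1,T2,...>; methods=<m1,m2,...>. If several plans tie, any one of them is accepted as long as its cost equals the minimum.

cost=2080; order=B,C,A; methods=nl_idx,merge

Selinger DP (subsets sized 1..n):
  {A}: scan cost=200, card=200
  {B}: scan cost=20, card=20
  {C}: scan cost=50, card=50
  {AB}: card=2000; try (B,hash)→600, (A,merge)→1940, (B,merge)→2120, (A,hash)→3240, (A,nl)→4020, (B,nl)→4200; best=600 via (B,hash)
  {BC}: card=20; try (C,nl_idx)→160, (B,hash)→300, (C,merge)→490, (B,merge)→520, (C,hash)→640, (C,nl)→1020 …(+1); best=160 via (C,nl_idx)
  {ABC}: card=2000; try (A,merge)→2080, (C,hash)→3200, (A,hash)→3380, (A,nl)→4160, (C,nl_idx)→14600, (C,merge)→24950 …(+1); best=2080 via (A,merge)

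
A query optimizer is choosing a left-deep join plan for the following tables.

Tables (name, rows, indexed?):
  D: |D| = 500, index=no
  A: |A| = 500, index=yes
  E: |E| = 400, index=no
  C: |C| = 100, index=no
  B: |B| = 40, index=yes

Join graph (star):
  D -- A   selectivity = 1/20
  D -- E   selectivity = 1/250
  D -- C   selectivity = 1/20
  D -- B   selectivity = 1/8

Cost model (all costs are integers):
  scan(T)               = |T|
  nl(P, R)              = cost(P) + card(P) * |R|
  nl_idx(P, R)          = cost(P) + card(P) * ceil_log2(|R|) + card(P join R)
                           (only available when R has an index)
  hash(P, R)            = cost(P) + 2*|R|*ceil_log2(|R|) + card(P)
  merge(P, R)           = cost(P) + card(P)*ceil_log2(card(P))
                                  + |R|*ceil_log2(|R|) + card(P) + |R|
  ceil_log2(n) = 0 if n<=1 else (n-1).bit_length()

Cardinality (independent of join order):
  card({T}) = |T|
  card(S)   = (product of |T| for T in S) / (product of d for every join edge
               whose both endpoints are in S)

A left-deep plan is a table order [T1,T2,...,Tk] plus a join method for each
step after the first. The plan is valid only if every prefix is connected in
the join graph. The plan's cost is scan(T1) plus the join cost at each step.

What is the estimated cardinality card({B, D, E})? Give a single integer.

4000

Tables in S: B(40), D(500), E(400)
Edges inside S: D-E(d=250), D-B(d=8)
numerator = 40 * 500 * 400 = 8000000
denominator = 250 * 8 = 2000
card(S) = 8000000 / 2000 = 4000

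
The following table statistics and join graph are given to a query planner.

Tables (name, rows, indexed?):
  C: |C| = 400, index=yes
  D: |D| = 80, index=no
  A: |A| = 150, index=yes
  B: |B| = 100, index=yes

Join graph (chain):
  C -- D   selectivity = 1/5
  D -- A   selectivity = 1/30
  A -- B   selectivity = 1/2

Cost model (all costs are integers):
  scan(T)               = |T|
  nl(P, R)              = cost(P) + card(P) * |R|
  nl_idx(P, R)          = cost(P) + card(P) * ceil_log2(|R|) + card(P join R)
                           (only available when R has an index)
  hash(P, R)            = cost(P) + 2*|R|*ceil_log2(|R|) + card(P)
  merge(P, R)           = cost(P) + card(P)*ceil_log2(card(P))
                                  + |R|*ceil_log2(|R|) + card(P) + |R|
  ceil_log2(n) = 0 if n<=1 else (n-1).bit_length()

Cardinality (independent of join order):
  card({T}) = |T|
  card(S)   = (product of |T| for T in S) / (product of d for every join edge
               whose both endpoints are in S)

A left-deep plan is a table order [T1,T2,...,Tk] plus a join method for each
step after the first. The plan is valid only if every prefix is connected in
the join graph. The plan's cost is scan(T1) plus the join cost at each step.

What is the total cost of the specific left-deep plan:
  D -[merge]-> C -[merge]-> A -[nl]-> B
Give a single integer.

step 1: scan D: cost=80, card=80
step 2: join C via merge
    card(P join C) = 80*400/(5) = 6400
    cost = 80 + 80*7 + 400*9 + 80 + 400 = 4720
step 3: join A via merge
    card(P join A) = 6400*150/(30) = 32000
    cost = 4720 + 6400*13 + 150*8 + 6400 + 150 = 95670
step 4: join B via nl
    card(P join B) = 32000*100/(2) = 1600000
    cost = 95670 + 32000*100 = 3295670

3295670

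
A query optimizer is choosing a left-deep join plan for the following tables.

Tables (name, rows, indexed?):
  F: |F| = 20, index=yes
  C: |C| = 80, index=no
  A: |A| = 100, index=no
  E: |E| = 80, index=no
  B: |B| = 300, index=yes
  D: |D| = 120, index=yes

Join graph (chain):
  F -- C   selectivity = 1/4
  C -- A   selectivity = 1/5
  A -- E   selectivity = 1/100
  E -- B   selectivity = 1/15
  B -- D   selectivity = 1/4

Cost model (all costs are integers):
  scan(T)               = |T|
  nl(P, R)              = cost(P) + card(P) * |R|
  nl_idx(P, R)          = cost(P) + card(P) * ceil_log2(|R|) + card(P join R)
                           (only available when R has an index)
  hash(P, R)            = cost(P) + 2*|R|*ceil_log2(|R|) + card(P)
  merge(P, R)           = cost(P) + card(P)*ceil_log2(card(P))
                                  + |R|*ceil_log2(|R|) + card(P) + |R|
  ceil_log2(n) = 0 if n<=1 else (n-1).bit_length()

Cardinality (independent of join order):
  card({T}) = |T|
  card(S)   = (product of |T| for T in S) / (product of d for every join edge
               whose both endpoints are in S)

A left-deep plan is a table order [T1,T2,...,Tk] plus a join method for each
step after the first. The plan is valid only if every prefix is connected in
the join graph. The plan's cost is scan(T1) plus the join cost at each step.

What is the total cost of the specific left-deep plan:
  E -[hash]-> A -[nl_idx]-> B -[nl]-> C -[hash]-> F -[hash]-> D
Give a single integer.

step 1: scan E: cost=80, card=80
step 2: join A via hash
    card(P join A) = 80*100/(100) = 80
    cost = 80 + 2*100*7 + 80 = 1560
step 3: join B via nl_idx
    card(P join B) = 80*300/(15) = 1600
    cost = 1560 + 80*9 + 1600 = 3880
step 4: join C via nl
    card(P join C) = 1600*80/(5) = 25600
    cost = 3880 + 1600*80 = 131880
step 5: join F via hash
    card(P join F) = 25600*20/(4) = 128000
    cost = 131880 + 2*20*5 + 25600 = 157680
step 6: join D via hash
    card(P join D) = 128000*120/(4) = 3840000
    cost = 157680 + 2*120*7 + 128000 = 287360

287360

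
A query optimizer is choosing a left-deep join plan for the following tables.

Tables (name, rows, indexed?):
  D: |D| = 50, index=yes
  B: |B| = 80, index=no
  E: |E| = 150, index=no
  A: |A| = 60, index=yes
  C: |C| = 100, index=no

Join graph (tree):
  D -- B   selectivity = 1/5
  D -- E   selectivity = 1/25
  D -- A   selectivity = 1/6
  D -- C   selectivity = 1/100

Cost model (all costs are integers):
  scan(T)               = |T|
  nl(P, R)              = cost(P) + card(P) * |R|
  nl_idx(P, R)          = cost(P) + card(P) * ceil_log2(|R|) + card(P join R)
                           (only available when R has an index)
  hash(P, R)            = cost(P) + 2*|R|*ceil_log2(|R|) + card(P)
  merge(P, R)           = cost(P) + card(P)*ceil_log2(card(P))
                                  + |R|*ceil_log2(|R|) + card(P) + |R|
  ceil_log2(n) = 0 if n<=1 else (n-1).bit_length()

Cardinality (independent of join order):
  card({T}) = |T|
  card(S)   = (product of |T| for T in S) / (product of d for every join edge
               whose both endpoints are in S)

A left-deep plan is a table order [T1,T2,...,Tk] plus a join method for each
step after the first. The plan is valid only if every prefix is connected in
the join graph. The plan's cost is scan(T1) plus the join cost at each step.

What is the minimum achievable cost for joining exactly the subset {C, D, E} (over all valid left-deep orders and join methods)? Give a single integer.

2450

Selinger DP over subsets of {C,D,E}:
  {D}: scan cost=50, card=50
  {E}: scan cost=150, card=150
  {C}: scan cost=100, card=100
  {DE}: card=300; try (D,hash)→900, (D,nl_idx)→1350, (E,merge)→1750, (D,merge)→1850, (E,hash)→2500, (E,nl)→7550 …(+1); best=900 via (D,hash)
  {CD}: card=50; try (D,nl_idx)→750, (D,hash)→800, (C,merge)→1200, (D,merge)→1250, (C,hash)→1500, (C,nl)→5050 …(+1); best=750 via (D,nl_idx)
  {CDE}: card=300; try (E,merge)→2450, (C,hash)→2600, (E,hash)→3200, (C,merge)→4700, (E,nl)→8250, (C,nl)→30900; best=2450 via (E,merge)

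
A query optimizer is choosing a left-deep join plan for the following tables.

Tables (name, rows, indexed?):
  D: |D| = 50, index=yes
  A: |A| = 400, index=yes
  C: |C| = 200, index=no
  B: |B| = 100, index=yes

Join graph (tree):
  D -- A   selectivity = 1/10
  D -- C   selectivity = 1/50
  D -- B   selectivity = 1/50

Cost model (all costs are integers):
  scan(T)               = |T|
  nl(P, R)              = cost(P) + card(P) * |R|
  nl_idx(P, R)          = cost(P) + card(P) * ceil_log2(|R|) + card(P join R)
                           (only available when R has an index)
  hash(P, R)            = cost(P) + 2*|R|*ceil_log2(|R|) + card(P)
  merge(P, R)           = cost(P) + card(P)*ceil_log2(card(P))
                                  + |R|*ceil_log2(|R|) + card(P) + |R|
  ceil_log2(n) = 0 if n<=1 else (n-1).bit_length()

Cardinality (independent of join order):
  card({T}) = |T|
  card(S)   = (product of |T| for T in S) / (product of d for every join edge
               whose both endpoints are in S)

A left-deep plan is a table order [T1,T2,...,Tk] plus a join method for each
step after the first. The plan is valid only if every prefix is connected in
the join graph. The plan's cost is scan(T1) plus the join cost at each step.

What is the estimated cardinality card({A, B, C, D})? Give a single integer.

Tables in S: A(400), B(100), C(200), D(50)
Edges inside S: D-A(d=10), D-C(d=50), D-B(d=50)
numerator = 400 * 100 * 200 * 50 = 400000000
denominator = 10 * 50 * 50 = 25000
card(S) = 400000000 / 25000 = 16000

16000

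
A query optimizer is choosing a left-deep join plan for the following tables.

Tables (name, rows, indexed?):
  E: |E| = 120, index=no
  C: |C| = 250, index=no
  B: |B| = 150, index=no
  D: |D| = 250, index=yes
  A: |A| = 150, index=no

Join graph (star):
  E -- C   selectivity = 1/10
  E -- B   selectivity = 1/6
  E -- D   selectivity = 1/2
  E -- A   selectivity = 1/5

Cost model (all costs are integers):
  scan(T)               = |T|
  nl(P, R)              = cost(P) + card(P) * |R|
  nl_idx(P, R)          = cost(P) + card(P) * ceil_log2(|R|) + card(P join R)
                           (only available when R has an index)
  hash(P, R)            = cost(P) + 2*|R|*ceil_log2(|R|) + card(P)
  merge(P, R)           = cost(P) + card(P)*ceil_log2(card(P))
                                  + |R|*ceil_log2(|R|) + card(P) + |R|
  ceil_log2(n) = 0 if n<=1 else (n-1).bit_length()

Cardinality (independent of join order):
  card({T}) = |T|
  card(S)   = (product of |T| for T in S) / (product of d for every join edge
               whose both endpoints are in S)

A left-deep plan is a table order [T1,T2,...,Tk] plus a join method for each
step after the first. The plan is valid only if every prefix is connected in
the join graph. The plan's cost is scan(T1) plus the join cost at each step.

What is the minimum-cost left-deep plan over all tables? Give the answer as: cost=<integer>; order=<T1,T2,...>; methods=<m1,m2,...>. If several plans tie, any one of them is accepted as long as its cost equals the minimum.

cost=2338980; order=C,E,B,A,D; methods=hash,hash,hash,hash

Selinger DP (subsets sized 1..n):
  {E}: scan cost=120, card=120
  {C}: scan cost=250, card=250
  {B}: scan cost=150, card=150
  {D}: scan cost=250, card=250
  {A}: scan cost=150, card=150
  {CE}: card=3000; try (E,hash)→2180, (C,merge)→3330, (E,merge)→3460, (C,hash)→4240, (C,nl)→30120, (E,nl)→30250; best=2180 via (E,hash)
  {BE}: card=3000; try (E,hash)→1980, (B,merge)→2430, (E,merge)→2460, (B,hash)→2640, (B,nl)→18120, (E,nl)→18150; best=1980 via (E,hash)
  {DE}: card=15000; try (E,hash)→2180, (D,merge)→3330, (E,merge)→3460, (D,hash)→4240, (D,nl_idx)→16080, (D,nl)→30120 …(+1); best=2180 via (E,hash)
  {AE}: card=3600; try (E,hash)→1980, (A,merge)→2430, (E,merge)→2460, (A,hash)→2640, (A,nl)→18120, (E,nl)→18150; best=1980 via (E,hash)
  {BCE}: card=75000; try (B,hash)→7580, (C,hash)→8980, (B,merge)→42530, (C,merge)→43230, (B,nl)→452180, (C,nl)→751980; best=7580 via (B,hash)
  {CDE}: card=375000; try (D,hash)→9180, (C,hash)→21180, (D,merge)→43430, (C,merge)→229430, (D,nl_idx)→401180, (D,nl)→752180 …(+1); best=9180 via (D,hash)
  {ACE}: card=90000; try (A,hash)→7580, (C,hash)→9580, (A,merge)→42530, (C,merge)→51030, (A,nl)→452180, (C,nl)→901980; best=7580 via (A,hash)
  {BDE}: card=375000; try (D,hash)→8980, (B,hash)→19580, (D,merge)→43230, (B,merge)→228530, (D,nl_idx)→400980, (D,nl)→751980 …(+1); best=8980 via (D,hash)
  {ABE}: card=90000; try (A,hash)→7380, (B,hash)→7980, (A,merge)→42330, (B,merge)→50130, (A,nl)→451980, (B,nl)→541980; best=7380 via (A,hash)
  {ADE}: card=450000; try (D,hash)→9580, (A,hash)→19580, (D,merge)→51030, (A,merge)→228530, (D,nl_idx)→480780, (D,nl)→901980 …(+1); best=9580 via (D,hash)
  {BCDE}: card=9375000; try (D,hash)→86580, (B,hash)→386580, (C,hash)→387980, (D,merge)→1359830, (B,merge)→7510530, (C,merge)→7511230 …(+4); best=86580 via (D,hash)
  {ABCE}: card=2250000; try (A,hash)→84980, (B,hash)→99980, (C,hash)→101380, (A,merge)→1358930, (B,merge)→1628930, (C,merge)→1629630 …(+3); best=84980 via (A,hash)
  {ACDE}: card=11250000; try (D,hash)→101580, (A,hash)→386580, (C,hash)→463580, (D,merge)→1629830, (A,merge)→7510530, (C,merge)→9011830 …(+4); best=101580 via (D,hash)
  {ABDE}: card=11250000; try (D,hash)→101380, (A,hash)→386380, (B,hash)→461980, (D,merge)→1629630, (A,merge)→7510330, (B,merge)→9010930 …(+4); best=101380 via (D,hash)
  {ABCDE}: card=281250000; try (D,hash)→2338980, (A,hash)→9463980, (B,hash)→11353980, (C,hash)→11355380, (D,merge)→51837230, (A,merge)→234462930 …(+7); best=2338980 via (D,hash)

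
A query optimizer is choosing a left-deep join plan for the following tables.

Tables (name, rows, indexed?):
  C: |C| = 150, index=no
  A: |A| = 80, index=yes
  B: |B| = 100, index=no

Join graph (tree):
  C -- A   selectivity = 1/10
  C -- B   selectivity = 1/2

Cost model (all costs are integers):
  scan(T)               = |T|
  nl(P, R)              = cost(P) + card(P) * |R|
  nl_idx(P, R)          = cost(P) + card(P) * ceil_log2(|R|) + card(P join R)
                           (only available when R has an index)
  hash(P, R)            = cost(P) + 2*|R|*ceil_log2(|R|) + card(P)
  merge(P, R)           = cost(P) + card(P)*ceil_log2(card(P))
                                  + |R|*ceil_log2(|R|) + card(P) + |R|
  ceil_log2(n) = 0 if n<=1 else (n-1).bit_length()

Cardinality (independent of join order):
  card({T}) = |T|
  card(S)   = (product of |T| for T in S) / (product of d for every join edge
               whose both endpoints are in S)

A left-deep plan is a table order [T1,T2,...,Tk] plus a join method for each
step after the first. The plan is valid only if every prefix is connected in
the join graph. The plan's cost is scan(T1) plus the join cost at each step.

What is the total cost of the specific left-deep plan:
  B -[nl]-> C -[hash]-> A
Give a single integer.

step 1: scan B: cost=100, card=100
step 2: join C via nl
    card(P join C) = 100*150/(2) = 7500
    cost = 100 + 100*150 = 15100
step 3: join A via hash
    card(P join A) = 7500*80/(10) = 60000
    cost = 15100 + 2*80*7 + 7500 = 23720

23720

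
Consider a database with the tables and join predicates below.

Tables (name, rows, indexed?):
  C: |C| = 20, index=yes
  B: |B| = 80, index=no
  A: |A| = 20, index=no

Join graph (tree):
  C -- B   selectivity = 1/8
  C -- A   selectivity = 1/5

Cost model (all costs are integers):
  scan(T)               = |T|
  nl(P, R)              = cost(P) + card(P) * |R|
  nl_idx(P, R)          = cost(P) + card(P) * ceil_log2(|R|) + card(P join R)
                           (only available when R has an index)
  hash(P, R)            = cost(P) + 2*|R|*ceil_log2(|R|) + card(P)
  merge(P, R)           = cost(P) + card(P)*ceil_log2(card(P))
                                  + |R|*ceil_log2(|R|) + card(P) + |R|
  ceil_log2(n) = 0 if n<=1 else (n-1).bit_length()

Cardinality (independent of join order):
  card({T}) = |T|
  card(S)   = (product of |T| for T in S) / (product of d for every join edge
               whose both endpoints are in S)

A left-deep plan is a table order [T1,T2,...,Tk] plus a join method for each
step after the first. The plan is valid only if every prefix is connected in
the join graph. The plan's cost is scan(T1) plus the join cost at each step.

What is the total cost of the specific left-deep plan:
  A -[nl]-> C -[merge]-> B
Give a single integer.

1700

step 1: scan A: cost=20, card=20
step 2: join C via nl
    card(P join C) = 20*20/(5) = 80
    cost = 20 + 20*20 = 420
step 3: join B via merge
    card(P join B) = 80*80/(8) = 800
    cost = 420 + 80*7 + 80*7 + 80 + 80 = 1700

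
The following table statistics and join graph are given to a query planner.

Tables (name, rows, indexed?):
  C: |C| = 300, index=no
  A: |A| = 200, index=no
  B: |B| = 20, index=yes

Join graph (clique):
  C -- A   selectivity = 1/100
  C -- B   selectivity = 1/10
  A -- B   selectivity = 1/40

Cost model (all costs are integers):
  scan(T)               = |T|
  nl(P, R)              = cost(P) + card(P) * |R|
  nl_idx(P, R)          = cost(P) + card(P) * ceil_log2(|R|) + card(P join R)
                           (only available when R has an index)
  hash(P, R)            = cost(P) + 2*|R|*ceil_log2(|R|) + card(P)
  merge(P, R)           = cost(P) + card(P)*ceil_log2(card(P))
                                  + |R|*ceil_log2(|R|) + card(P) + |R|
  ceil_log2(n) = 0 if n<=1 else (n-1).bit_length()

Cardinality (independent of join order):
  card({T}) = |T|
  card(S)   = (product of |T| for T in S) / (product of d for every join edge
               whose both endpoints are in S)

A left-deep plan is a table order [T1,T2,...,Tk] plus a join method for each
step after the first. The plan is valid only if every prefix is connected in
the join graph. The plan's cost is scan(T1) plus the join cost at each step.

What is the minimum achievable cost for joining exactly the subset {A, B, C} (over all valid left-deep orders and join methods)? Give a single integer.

4400

Selinger DP over subsets of {A,B,C}:
  {C}: scan cost=300, card=300
  {A}: scan cost=200, card=200
  {B}: scan cost=20, card=20
  {AC}: card=600; try (A,hash)→3800, (C,merge)→5000, (A,merge)→5100, (C,hash)→5800, (C,nl)→60200, (A,nl)→60300; best=3800 via (A,hash)
  {BC}: card=600; try (B,hash)→800, (B,nl_idx)→2400, (C,merge)→3140, (B,merge)→3420, (C,hash)→5440, (C,nl)→6020 …(+1); best=800 via (B,hash)
  {AB}: card=100; try (B,hash)→600, (B,nl_idx)→1300, (A,merge)→1940, (B,merge)→2120, (A,hash)→3240, (A,nl)→4020 …(+1); best=600 via (B,hash)
  {ABC}: card=30; try (C,merge)→4400, (B,hash)→4600, (A,hash)→4600, (C,hash)→6100, (B,nl_idx)→6830, (A,merge)→9200 …(+4); best=4400 via (C,merge)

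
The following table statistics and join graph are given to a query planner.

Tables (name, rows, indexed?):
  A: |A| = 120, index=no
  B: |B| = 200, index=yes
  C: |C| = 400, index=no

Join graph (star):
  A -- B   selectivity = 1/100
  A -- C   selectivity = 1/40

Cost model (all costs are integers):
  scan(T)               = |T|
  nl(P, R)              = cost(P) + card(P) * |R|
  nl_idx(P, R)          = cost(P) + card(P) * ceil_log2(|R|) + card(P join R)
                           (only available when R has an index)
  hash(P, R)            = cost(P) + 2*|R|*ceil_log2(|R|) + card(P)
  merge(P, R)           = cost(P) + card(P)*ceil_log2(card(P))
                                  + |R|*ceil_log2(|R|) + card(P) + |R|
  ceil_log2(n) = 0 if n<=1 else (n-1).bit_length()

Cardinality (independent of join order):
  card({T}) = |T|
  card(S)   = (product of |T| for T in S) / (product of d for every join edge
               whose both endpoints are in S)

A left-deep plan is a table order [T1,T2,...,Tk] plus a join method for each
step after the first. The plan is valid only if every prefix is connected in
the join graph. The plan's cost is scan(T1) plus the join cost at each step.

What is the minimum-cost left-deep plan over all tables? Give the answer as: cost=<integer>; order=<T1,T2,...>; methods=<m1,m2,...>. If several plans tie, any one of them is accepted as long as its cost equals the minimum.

cost=6880; order=C,A,B; methods=hash,hash

Selinger DP (subsets sized 1..n):
  {A}: scan cost=120, card=120
  {B}: scan cost=200, card=200
  {C}: scan cost=400, card=400
  {AB}: card=240; try (B,nl_idx)→1320, (A,hash)→2080, (B,merge)→2880, (A,merge)→2960, (B,hash)→3440, (B,nl)→24120 …(+1); best=1320 via (B,nl_idx)
  {AC}: card=1200; try (A,hash)→2480, (C,merge)→5080, (A,merge)→5360, (C,hash)→7440, (C,nl)→48120, (A,nl)→48400; best=2480 via (A,hash)
  {ABC}: card=2400; try (B,hash)→6880, (C,merge)→7480, (C,hash)→8760, (B,nl_idx)→14480, (B,merge)→18680, (C,nl)→97320 …(+1); best=6880 via (B,hash)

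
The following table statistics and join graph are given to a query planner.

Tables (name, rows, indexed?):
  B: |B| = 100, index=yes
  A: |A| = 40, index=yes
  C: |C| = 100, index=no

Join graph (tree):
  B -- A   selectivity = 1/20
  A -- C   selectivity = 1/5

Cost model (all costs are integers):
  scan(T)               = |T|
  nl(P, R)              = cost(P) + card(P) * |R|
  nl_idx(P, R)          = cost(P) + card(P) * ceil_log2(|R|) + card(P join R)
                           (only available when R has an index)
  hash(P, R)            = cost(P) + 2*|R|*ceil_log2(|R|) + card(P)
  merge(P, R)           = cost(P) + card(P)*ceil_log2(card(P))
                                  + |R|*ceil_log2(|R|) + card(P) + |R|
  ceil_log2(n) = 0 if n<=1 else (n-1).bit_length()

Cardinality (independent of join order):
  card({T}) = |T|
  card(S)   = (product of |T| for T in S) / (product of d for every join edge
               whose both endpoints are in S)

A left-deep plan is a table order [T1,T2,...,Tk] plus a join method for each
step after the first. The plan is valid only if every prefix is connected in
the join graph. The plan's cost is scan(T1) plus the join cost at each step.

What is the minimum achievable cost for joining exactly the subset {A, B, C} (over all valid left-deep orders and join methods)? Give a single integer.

Selinger DP over subsets of {A,B,C}:
  {B}: scan cost=100, card=100
  {A}: scan cost=40, card=40
  {C}: scan cost=100, card=100
  {AB}: card=200; try (B,nl_idx)→520, (A,hash)→680, (A,nl_idx)→900, (B,merge)→1120, (A,merge)→1180, (B,hash)→1480 …(+2); best=520 via (B,nl_idx)
  {AC}: card=800; try (A,hash)→680, (C,merge)→1120, (A,merge)→1180, (C,hash)→1480, (A,nl_idx)→1500, (C,nl)→4040 …(+1); best=680 via (A,hash)
  {ABC}: card=4000; try (C,hash)→2120, (B,hash)→2880, (C,merge)→3120, (B,merge)→10280, (B,nl_idx)→10280, (C,nl)→20520 …(+1); best=2120 via (C,hash)

2120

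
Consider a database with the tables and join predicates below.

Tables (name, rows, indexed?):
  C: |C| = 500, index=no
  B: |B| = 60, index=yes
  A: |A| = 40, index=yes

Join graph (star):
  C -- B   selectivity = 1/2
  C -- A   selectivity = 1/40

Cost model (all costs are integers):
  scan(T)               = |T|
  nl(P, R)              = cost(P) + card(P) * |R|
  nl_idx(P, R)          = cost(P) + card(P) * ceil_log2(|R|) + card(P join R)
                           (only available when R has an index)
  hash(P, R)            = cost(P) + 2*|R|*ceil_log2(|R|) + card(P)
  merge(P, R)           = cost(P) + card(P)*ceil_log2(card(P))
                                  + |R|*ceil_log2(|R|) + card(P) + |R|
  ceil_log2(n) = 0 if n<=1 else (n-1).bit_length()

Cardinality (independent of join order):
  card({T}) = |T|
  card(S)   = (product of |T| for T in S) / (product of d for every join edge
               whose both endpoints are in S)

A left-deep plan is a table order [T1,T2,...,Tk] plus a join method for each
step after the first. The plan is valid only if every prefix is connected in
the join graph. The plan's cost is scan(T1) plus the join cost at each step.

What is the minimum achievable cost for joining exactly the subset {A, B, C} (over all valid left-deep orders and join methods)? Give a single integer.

Selinger DP over subsets of {A,B,C}:
  {C}: scan cost=500, card=500
  {B}: scan cost=60, card=60
  {A}: scan cost=40, card=40
  {BC}: card=15000; try (B,hash)→1720, (C,merge)→5480, (B,merge)→5920, (C,hash)→9120, (B,nl_idx)→18500, (C,nl)→30060 …(+1); best=1720 via (B,hash)
  {AC}: card=500; try (A,hash)→1480, (A,nl_idx)→4000, (C,merge)→5320, (A,merge)→5780, (C,hash)→9080, (C,nl)→20040 …(+1); best=1480 via (A,hash)
  {ABC}: card=15000; try (B,hash)→2700, (B,merge)→6900, (A,hash)→17200, (B,nl_idx)→19480, (B,nl)→31480, (A,nl_idx)→106720 …(+2); best=2700 via (B,hash)

2700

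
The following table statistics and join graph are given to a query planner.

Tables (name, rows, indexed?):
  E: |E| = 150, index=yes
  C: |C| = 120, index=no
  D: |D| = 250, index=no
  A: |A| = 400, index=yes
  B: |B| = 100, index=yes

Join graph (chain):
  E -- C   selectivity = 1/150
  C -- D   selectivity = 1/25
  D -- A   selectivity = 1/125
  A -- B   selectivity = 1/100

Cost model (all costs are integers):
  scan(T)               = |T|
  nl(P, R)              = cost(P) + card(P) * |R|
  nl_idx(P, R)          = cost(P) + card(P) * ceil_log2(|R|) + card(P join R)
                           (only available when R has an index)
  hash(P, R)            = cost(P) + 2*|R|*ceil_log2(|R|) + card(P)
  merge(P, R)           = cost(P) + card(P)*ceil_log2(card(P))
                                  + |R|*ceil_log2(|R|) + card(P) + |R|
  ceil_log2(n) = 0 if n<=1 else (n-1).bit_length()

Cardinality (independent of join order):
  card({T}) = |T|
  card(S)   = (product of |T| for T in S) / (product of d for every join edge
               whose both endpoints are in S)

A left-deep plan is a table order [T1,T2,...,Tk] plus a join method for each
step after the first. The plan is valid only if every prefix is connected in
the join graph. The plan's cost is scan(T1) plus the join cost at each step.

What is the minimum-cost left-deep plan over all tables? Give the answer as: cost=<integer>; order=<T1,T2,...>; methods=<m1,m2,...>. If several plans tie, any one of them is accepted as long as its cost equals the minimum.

cost=14220; order=D,A,B,C,E; methods=nl_idx,hash,hash,hash

Selinger DP (subsets sized 1..n):
  {E}: scan cost=150, card=150
  {C}: scan cost=120, card=120
  {D}: scan cost=250, card=250
  {A}: scan cost=400, card=400
  {B}: scan cost=100, card=100
  {CE}: card=120; try (E,nl_idx)→1200, (C,hash)→1980, (E,merge)→2430, (C,merge)→2460, (E,hash)→2640, (E,nl)→18120 …(+1); best=1200 via (E,nl_idx)
  {CD}: card=1200; try (C,hash)→2180, (D,merge)→3330, (C,merge)→3460, (D,hash)→4240, (D,nl)→30120, (C,nl)→30250; best=2180 via (C,hash)
  {AD}: card=800; try (A,nl_idx)→3300, (D,hash)→4800, (A,merge)→6500, (D,merge)→6650, (A,hash)→7700, (A,nl)→100250 …(+1); best=3300 via (A,nl_idx)
  {AB}: card=400; try (A,nl_idx)→1400, (B,hash)→2200, (B,nl_idx)→3600, (A,merge)→4900, (B,merge)→5200, (A,hash)→7400 …(+2); best=1400 via (A,nl_idx)
  {CDE}: card=1200; try (D,merge)→4410, (D,hash)→5320, (E,hash)→5780, (E,nl_idx)→12980, (E,merge)→17930, (D,nl)→31200 …(+1); best=4410 via (D,merge)
  {ACD}: card=3840; try (C,hash)→5780, (A,hash)→10580, (C,merge)→13060, (A,nl_idx)→16820, (A,merge)→20580, (C,nl)→99300 …(+1); best=5780 via (C,hash)
  {ABD}: card=800; try (B,hash)→5500, (D,hash)→5800, (D,merge)→7650, (B,nl_idx)→9700, (B,merge)→12900, (B,nl)→83300 …(+1); best=5500 via (B,hash)
  {ACDE}: card=3840; try (E,hash)→12020, (A,hash)→12810, (A,nl_idx)→19050, (A,merge)→22810, (E,nl_idx)→40340, (E,merge)→57050 …(+2); best=12020 via (E,hash)
  {ABCD}: card=3840; try (C,hash)→7980, (B,hash)→11020, (C,merge)→15260, (B,nl_idx)→36500, (B,merge)→56500, (C,nl)→101500 …(+1); best=7980 via (C,hash)
  {ABCDE}: card=3840; try (E,hash)→14220, (B,hash)→17260, (E,nl_idx)→42540, (B,nl_idx)→42740, (E,merge)→59250, (B,merge)→62740 …(+2); best=14220 via (E,hash)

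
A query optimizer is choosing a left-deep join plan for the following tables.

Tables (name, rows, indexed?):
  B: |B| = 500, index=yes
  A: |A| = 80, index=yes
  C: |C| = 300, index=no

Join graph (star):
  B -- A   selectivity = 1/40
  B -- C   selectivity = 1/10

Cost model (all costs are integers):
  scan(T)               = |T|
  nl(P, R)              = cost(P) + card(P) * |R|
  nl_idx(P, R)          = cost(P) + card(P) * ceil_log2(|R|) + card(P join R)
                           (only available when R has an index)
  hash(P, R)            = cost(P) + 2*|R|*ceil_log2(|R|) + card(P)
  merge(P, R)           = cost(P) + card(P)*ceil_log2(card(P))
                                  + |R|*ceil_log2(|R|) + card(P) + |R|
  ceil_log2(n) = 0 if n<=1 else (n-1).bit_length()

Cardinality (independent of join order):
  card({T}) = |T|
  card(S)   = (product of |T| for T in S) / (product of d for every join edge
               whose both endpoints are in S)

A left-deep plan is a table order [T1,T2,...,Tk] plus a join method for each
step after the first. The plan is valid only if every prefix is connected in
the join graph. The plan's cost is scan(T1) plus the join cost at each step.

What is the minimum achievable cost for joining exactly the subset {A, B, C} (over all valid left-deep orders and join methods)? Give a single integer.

8200

Selinger DP over subsets of {A,B,C}:
  {B}: scan cost=500, card=500
  {A}: scan cost=80, card=80
  {C}: scan cost=300, card=300
  {AB}: card=1000; try (B,nl_idx)→1800, (A,hash)→2120, (A,nl_idx)→5000, (B,merge)→5720, (A,merge)→6140, (B,hash)→9160 …(+2); best=1800 via (B,nl_idx)
  {BC}: card=15000; try (C,hash)→6400, (B,merge)→8300, (C,merge)→8500, (B,hash)→9600, (B,nl_idx)→18000, (B,nl)→150300 …(+1); best=6400 via (C,hash)
  {ABC}: card=30000; try (C,hash)→8200, (C,merge)→15800, (A,hash)→22520, (A,nl_idx)→141400, (A,merge)→232040, (C,nl)→301800 …(+1); best=8200 via (C,hash)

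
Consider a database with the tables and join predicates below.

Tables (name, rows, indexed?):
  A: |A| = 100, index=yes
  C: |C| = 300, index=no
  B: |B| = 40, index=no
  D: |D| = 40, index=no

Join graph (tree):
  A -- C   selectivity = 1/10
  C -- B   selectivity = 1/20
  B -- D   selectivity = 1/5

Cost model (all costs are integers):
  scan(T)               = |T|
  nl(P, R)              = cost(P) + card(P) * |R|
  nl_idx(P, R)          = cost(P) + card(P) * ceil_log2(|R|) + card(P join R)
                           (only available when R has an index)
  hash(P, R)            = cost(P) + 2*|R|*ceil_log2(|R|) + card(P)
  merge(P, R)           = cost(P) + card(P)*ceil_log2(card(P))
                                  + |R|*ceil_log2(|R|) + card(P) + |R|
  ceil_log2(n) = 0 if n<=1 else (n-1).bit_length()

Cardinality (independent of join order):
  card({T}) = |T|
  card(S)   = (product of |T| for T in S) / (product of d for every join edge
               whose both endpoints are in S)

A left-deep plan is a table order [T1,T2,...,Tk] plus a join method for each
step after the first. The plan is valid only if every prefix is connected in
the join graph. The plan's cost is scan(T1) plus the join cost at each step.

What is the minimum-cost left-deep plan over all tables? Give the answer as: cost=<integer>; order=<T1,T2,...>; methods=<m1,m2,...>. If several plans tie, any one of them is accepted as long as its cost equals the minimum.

cost=8360; order=C,B,D,A; methods=hash,hash,hash

Selinger DP (subsets sized 1..n):
  {A}: scan cost=100, card=100
  {C}: scan cost=300, card=300
  {B}: scan cost=40, card=40
  {D}: scan cost=40, card=40
  {AC}: card=3000; try (A,hash)→2000, (C,merge)→3900, (A,merge)→4100, (A,nl_idx)→5400, (C,hash)→5600, (C,nl)→30100 …(+1); best=2000 via (A,hash)
  {BC}: card=600; try (B,hash)→1080, (C,merge)→3320, (B,merge)→3580, (C,hash)→5480, (C,nl)→12040, (B,nl)→12300; best=1080 via (B,hash)
  {BD}: card=320; try (D,hash)→560, (B,hash)→560, (D,merge)→600, (B,merge)→600, (D,nl)→1640, (B,nl)→1640; best=560 via (D,hash)
  {ABC}: card=6000; try (A,hash)→3080, (B,hash)→5480, (A,merge)→8480, (A,nl_idx)→11280, (B,merge)→41280, (A,nl)→61080 …(+1); best=3080 via (A,hash)
  {BCD}: card=4800; try (D,hash)→2160, (C,hash)→6280, (C,merge)→6760, (D,merge)→7960, (D,nl)→25080, (C,nl)→96560; best=2160 via (D,hash)
  {ABCD}: card=48000; try (A,hash)→8360, (D,hash)→9560, (A,merge)→70160, (A,nl_idx)→83760, (D,merge)→87360, (D,nl)→243080 …(+1); best=8360 via (A,hash)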